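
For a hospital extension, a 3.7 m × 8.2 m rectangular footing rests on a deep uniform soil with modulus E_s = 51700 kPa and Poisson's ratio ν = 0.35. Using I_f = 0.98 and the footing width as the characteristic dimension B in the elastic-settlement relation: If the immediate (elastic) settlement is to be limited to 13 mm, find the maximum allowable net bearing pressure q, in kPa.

q ≈ 211 kPa

S_e = q·B·(1−ν²)/E_s · I_f  ⇒  q = S_e·E_s / (B·(1−ν²)·I_f).
q = 0.013 × 51700 / (3.7 × 0.8775 × 0.98) = 211.2 kPa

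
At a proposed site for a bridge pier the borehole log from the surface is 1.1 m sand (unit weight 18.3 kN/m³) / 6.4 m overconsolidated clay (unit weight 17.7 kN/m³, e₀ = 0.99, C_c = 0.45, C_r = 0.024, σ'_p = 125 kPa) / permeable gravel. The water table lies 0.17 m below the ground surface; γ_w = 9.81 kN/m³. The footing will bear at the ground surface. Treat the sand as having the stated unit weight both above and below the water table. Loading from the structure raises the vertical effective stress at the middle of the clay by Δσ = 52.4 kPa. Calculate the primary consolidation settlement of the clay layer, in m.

Mid-depth of clay below the ground surface: z = 1.1 + 6.4/2 = 4.3 m.
Total vertical stress at mid-clay: σ_v = 18.3×1.1 + 17.7×3.2 = 76.77 kPa.
Pore pressure: u = 9.81×(4.3 − 0.17) = 40.515 kPa.
Initial effective stress: σ'_0 = σ_v − u = 76.77 − 40.515 = 36.255 kPa.
Final effective stress: σ'_f = 36.255 + 52.4 = 88.655 kPa.
σ'_f = 88.655 ≤ σ'_p = 125 kPa, so the clay remains overconsolidated and only the recompression index applies:
S_c = C_r·H/(1+e₀)·log₁₀(σ'_f/σ'_0) = 0.024×6.4/1.99×log₁₀(88.655/36.255)
    = 0.077186 × 0.38834 = 0.02997 m

S_c ≈ 0.03 m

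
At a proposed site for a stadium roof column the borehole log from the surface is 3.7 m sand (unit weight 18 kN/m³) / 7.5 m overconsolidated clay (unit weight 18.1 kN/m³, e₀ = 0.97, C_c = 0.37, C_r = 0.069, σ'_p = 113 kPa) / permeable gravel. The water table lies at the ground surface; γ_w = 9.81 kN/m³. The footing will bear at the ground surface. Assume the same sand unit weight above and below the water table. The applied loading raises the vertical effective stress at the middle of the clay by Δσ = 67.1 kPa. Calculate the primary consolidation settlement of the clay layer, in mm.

S_c ≈ 148 mm

Mid-depth of clay below the ground surface: z = 3.7 + 7.5/2 = 7.45 m.
Total vertical stress at mid-clay: σ_v = 18×3.7 + 18.1×3.75 = 134.48 kPa.
Pore pressure: u = 9.81×(7.45 − 0) = 73.085 kPa.
Initial effective stress: σ'_0 = σ_v − u = 134.48 − 73.085 = 61.395 kPa.
Final effective stress: σ'_f = 61.395 + 67.1 = 128.5 kPa.
σ'_f = 128.5 > σ'_p = 113 kPa, so the stress path crosses the preconsolidation pressure — recompression up to σ'_p, then virgin compression beyond:
S_c = H/(1+e₀)·[C_r·log₁₀(σ'_p/σ'_0) + C_c·log₁₀(σ'_f/σ'_p)]
    = 7.5/1.97 × [0.069×log₁₀(113/61.395) + 0.37×log₁₀(128.5/113)]
    = 3.8071 × [0.018281 + 0.020655] = 0.1482 m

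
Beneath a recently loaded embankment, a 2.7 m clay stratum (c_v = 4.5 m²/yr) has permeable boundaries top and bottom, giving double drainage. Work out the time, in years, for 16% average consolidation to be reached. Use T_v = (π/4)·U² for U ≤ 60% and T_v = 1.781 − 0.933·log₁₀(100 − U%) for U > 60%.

Drainage path length: H_d = H/2 = 1.35 m (double drainage).
U ≤ 60%: T_v = (π/4)·U² = (π/4)×0.16² = 0.020106.
t = T_v·H_d²/c_v = 0.020106×1.35²/4.5 = 0.008143 years.

t ≈ 0.00814 years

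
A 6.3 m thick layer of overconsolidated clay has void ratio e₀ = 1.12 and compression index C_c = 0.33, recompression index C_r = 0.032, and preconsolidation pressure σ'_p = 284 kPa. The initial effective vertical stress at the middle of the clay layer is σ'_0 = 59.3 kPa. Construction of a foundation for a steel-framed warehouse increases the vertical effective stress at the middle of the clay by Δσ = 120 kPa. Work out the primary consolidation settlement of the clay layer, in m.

S_c ≈ 0.0457 m

Final effective stress: σ'_f = 59.3 + 120 = 179.3 kPa.
σ'_f = 179.3 ≤ σ'_p = 284 kPa, so the clay remains overconsolidated and only the recompression index applies:
S_c = C_r·H/(1+e₀)·log₁₀(σ'_f/σ'_0) = 0.032×6.3/2.12×log₁₀(179.3/59.3)
    = 0.095094 × 0.48053 = 0.0457 m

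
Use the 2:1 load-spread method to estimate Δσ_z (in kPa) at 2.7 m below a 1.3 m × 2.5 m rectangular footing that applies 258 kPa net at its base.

Δσ_z ≈ 40.3 kPa

By the 2:1 method the load spreads at 1 horizontal : 2 vertical, so at depth z the loaded area has grown by z in each plan dimension:
Δσ = qBL/((B+z)(L+z)) = 258×1.3×2.5/((1.3+2.7)(2.5+2.7)) = 40.313 kPa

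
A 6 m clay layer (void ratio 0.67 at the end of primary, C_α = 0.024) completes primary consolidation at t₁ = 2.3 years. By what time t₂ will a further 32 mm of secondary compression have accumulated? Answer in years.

t₂ ≈ 5.41 years

S_s = C_α·H/(1+e_p)·log₁₀(t₂/t₁) ⇒ log₁₀(t₂/t₁) = S_s·(1+e_p)/(C_α·H).
log₁₀(t₂/t₁) = 0.032 × (1+0.67) / (0.024×6) = 0.3711
t₂ = t₁ × 10^0.3711 = 2.3 × 2.35 = 5.406 years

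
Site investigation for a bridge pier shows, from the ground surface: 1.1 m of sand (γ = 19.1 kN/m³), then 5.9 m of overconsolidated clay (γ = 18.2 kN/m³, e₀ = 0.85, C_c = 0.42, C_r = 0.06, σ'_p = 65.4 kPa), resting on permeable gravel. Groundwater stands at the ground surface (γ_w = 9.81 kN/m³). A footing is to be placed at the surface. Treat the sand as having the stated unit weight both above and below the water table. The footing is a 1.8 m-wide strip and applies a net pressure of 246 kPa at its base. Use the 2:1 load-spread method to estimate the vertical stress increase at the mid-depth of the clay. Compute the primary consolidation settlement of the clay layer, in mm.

S_c ≈ 358 mm

Mid-depth of clay below the ground surface: z = 1.1 + 5.9/2 = 4.05 m.
Total vertical stress at mid-clay: σ_v = 19.1×1.1 + 18.2×2.95 = 74.7 kPa.
Pore pressure: u = 9.81×(4.05 − 0) = 39.73 kPa.
Initial effective stress: σ'_0 = σ_v − u = 74.7 − 39.73 = 34.97 kPa.
Stress increase at mid-clay by the 2:1 spreading method:
Δσ = qB/(B+z) = 246×1.8/(1.8+4.05) = 75.692 kPa
Final effective stress: σ'_f = 34.97 + 75.692 = 110.66 kPa.
σ'_f = 110.66 > σ'_p = 65.4 kPa, so the stress path crosses the preconsolidation pressure — recompression up to σ'_p, then virgin compression beyond:
S_c = H/(1+e₀)·[C_r·log₁₀(σ'_p/σ'_0) + C_c·log₁₀(σ'_f/σ'_p)]
    = 5.9/1.85 × [0.06×log₁₀(65.4/34.97) + 0.42×log₁₀(110.66/65.4)]
    = 3.1892 × [0.016313 + 0.095933] = 0.358 m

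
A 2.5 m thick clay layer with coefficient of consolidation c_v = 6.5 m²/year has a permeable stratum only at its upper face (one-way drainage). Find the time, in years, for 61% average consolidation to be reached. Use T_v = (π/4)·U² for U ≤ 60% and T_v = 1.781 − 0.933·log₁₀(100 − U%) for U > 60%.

Drainage path length: H_d = H = 2.5 m (single drainage).
U > 60%: T_v = 1.781 − 0.933·log₁₀(100 − 61) = 0.29654.
t = T_v·H_d²/c_v = 0.29654×2.5²/6.5 = 0.2851 years.

t ≈ 0.285 years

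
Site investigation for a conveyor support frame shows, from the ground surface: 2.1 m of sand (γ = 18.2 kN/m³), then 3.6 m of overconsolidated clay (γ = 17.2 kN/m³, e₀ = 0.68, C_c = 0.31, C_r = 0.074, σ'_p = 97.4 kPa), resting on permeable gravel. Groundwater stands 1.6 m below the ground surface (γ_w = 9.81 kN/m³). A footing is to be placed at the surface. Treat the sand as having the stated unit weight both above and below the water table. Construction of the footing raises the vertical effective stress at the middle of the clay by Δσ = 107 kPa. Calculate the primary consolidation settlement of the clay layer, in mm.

Mid-depth of clay below the ground surface: z = 2.1 + 3.6/2 = 3.9 m.
Total vertical stress at mid-clay: σ_v = 18.2×2.1 + 17.2×1.8 = 69.18 kPa.
Pore pressure: u = 9.81×(3.9 − 1.6) = 22.563 kPa.
Initial effective stress: σ'_0 = σ_v − u = 69.18 − 22.563 = 46.617 kPa.
Final effective stress: σ'_f = 46.617 + 107 = 153.62 kPa.
σ'_f = 153.62 > σ'_p = 97.4 kPa, so the stress path crosses the preconsolidation pressure — recompression up to σ'_p, then virgin compression beyond:
S_c = H/(1+e₀)·[C_r·log₁₀(σ'_p/σ'_0) + C_c·log₁₀(σ'_f/σ'_p)]
    = 3.6/1.68 × [0.074×log₁₀(97.4/46.617) + 0.31×log₁₀(153.62/97.4)]
    = 2.1429 × [0.023681 + 0.061346] = 0.1822 m

S_c ≈ 182 mm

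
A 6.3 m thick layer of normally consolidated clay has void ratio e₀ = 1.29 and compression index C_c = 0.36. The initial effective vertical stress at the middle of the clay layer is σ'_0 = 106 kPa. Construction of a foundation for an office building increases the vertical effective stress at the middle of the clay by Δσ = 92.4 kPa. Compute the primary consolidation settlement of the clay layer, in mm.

S_c ≈ 270 mm

Final effective stress: σ'_f = σ'_0 + Δσ = 106 + 92.4 = 198.4 kPa.
Normally consolidated clay, so the full stress increment lies on the virgin compression line:
S_c = C_c·H/(1+e₀)·log₁₀(σ'_f/σ'_0) = 0.36×6.3/(1+1.29)×log₁₀(198.4/106)
    = 0.99039 × 0.27224 = 0.2696 m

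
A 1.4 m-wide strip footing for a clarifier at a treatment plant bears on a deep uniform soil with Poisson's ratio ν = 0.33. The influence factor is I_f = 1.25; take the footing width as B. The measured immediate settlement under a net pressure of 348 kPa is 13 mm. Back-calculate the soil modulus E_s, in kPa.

E_s ≈ 41700 kPa

S_e = q·B·(1−ν²)/E_s · I_f  ⇒  E_s = q·B·(1−ν²)·I_f / S_e.
E_s = 348 × 1.4 × 0.8911 × 1.25 / 0.013 = 41740 kPa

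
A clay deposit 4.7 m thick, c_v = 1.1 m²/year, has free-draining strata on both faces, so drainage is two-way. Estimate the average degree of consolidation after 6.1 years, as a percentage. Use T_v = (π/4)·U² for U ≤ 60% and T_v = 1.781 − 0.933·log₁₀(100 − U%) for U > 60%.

Drainage path length: H_d = H/2 = 2.35 m (double drainage).
T_v = c_v·t/H_d² = 1.1×6.1/2.35² = 1.215.
T_v = 1.215 corresponds to the U > 60% branch:
U = 1 − 10^((1.781 − T_v)/0.933)/100 = 0.9596

U ≈ 96 %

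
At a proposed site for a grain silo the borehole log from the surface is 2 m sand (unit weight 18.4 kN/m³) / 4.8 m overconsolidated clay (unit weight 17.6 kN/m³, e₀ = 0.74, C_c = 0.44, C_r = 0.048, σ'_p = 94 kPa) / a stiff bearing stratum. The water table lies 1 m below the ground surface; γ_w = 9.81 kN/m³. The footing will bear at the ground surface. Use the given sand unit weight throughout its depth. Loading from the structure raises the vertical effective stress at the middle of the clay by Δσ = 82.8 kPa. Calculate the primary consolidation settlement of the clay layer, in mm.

S_c ≈ 206 mm

Mid-depth of clay below the ground surface: z = 2 + 4.8/2 = 4.4 m.
Total vertical stress at mid-clay: σ_v = 18.4×2 + 17.6×2.4 = 79.04 kPa.
Pore pressure: u = 9.81×(4.4 − 1) = 33.354 kPa.
Initial effective stress: σ'_0 = σ_v − u = 79.04 − 33.354 = 45.686 kPa.
Final effective stress: σ'_f = 45.686 + 82.8 = 128.49 kPa.
σ'_f = 128.49 > σ'_p = 94 kPa, so the stress path crosses the preconsolidation pressure — recompression up to σ'_p, then virgin compression beyond:
S_c = H/(1+e₀)·[C_r·log₁₀(σ'_p/σ'_0) + C_c·log₁₀(σ'_f/σ'_p)]
    = 4.8/1.74 × [0.048×log₁₀(94/45.686) + 0.44×log₁₀(128.49/94)]
    = 2.7586 × [0.015041 + 0.059726] = 0.2063 m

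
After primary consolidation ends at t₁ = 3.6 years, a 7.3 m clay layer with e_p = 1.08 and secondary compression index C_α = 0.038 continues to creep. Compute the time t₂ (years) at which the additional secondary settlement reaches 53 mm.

t₂ ≈ 8.99 years

S_s = C_α·H/(1+e_p)·log₁₀(t₂/t₁) ⇒ log₁₀(t₂/t₁) = S_s·(1+e_p)/(C_α·H).
log₁₀(t₂/t₁) = 0.053 × (1+1.08) / (0.038×7.3) = 0.3974
t₂ = t₁ × 10^0.3974 = 3.6 × 2.497 = 8.989 years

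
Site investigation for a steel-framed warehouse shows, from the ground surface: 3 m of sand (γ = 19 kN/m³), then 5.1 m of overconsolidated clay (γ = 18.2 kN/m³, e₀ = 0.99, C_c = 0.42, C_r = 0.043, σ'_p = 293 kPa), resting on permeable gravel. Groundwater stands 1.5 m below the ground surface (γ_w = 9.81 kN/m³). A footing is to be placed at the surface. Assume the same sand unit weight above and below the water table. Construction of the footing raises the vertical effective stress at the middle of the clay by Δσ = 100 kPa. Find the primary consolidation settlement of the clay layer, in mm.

S_c ≈ 45.2 mm

Mid-depth of clay below the ground surface: z = 3 + 5.1/2 = 5.55 m.
Total vertical stress at mid-clay: σ_v = 19×3 + 18.2×2.55 = 103.41 kPa.
Pore pressure: u = 9.81×(5.55 − 1.5) = 39.73 kPa.
Initial effective stress: σ'_0 = σ_v − u = 103.41 − 39.73 = 63.68 kPa.
Final effective stress: σ'_f = 63.68 + 100 = 163.68 kPa.
σ'_f = 163.68 ≤ σ'_p = 293 kPa, so the clay remains overconsolidated and only the recompression index applies:
S_c = C_r·H/(1+e₀)·log₁₀(σ'_f/σ'_0) = 0.043×5.1/1.99×log₁₀(163.68/63.68)
    = 0.1102 × 0.40999 = 0.04518 m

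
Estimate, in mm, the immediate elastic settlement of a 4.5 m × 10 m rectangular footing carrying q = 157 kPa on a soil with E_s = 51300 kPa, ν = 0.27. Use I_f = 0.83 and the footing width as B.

S_e ≈ 10.6 mm

Immediate (elastic) settlement: S_e = q·B·(1−ν²)/E_s · I_f.
S_e = 157 × 4.5 × (1 − 0.27²) / 51300 × 0.83
    = 157 × 4.5 × 0.9271 / 51300 × 0.83
    = 0.0106 m = 10.6 mm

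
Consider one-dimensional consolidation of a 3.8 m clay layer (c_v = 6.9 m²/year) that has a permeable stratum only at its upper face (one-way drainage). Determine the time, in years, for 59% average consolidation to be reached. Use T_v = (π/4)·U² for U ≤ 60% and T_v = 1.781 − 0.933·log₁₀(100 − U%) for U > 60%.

Drainage path length: H_d = H = 3.8 m (single drainage).
U ≤ 60%: T_v = (π/4)·U² = (π/4)×0.59² = 0.2734.
t = T_v·H_d²/c_v = 0.2734×3.8²/6.9 = 0.5722 years.

t ≈ 0.572 years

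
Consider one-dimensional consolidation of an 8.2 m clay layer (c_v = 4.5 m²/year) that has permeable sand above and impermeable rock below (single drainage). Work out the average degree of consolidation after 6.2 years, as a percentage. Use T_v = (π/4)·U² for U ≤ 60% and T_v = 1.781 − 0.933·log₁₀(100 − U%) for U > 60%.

U ≈ 70.9 %

Drainage path length: H_d = H = 8.2 m (single drainage).
T_v = c_v·t/H_d² = 4.5×6.2/8.2² = 0.41493.
T_v = 0.41493 corresponds to the U > 60% branch:
U = 1 − 10^((1.781 − T_v)/0.933)/100 = 0.7088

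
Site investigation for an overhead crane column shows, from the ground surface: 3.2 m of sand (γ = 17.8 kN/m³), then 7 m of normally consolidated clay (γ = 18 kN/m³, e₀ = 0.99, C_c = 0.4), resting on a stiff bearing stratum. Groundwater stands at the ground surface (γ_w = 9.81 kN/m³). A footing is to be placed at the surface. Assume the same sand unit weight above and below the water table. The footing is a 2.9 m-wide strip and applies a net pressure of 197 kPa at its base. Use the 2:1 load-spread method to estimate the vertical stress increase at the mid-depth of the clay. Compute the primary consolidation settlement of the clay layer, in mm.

S_c ≈ 453 mm

Mid-depth of clay below the ground surface: z = 3.2 + 7/2 = 6.7 m.
Total vertical stress at mid-clay: σ_v = 17.8×3.2 + 18×3.5 = 119.96 kPa.
Pore pressure: u = 9.81×(6.7 − 0) = 65.727 kPa.
Initial effective stress: σ'_0 = σ_v − u = 119.96 − 65.727 = 54.233 kPa.
Stress increase at mid-clay by the 2:1 spreading method:
Δσ = qB/(B+z) = 197×2.9/(2.9+6.7) = 59.51 kPa
Final effective stress: σ'_f = σ'_0 + Δσ = 54.233 + 59.51 = 113.74 kPa.
Normally consolidated clay, so the full stress increment lies on the virgin compression line:
S_c = C_c·H/(1+e₀)·log₁₀(σ'_f/σ'_0) = 0.4×7/(1+0.99)×log₁₀(113.74/54.233)
    = 1.407 × 0.32165 = 0.4526 m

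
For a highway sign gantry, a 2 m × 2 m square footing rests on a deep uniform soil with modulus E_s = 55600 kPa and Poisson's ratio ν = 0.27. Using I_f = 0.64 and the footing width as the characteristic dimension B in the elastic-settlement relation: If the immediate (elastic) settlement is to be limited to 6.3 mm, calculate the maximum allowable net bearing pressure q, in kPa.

q ≈ 295 kPa

S_e = q·B·(1−ν²)/E_s · I_f  ⇒  q = S_e·E_s / (B·(1−ν²)·I_f).
q = 0.0063 × 55600 / (2 × 0.9271 × 0.64) = 295.2 kPa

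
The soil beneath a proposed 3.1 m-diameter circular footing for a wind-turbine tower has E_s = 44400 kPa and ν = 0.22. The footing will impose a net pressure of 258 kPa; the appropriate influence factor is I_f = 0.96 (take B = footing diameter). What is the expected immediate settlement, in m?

Immediate (elastic) settlement: S_e = q·B·(1−ν²)/E_s · I_f.
S_e = 258 × 3.1 × (1 − 0.22²) / 44400 × 0.96
    = 258 × 3.1 × 0.9516 / 44400 × 0.96
    = 0.01646 m

S_e ≈ 0.0165 m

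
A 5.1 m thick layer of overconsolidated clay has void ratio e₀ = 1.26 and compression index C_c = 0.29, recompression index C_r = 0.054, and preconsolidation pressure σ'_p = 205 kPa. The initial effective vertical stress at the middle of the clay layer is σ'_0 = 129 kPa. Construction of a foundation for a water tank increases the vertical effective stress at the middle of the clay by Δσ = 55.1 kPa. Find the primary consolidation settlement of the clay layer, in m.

Final effective stress: σ'_f = 129 + 55.1 = 184.1 kPa.
σ'_f = 184.1 ≤ σ'_p = 205 kPa, so the clay remains overconsolidated and only the recompression index applies:
S_c = C_r·H/(1+e₀)·log₁₀(σ'_f/σ'_0) = 0.054×5.1/2.26×log₁₀(184.1/129)
    = 0.12186 × 0.15446 = 0.01882 m

S_c ≈ 0.0188 m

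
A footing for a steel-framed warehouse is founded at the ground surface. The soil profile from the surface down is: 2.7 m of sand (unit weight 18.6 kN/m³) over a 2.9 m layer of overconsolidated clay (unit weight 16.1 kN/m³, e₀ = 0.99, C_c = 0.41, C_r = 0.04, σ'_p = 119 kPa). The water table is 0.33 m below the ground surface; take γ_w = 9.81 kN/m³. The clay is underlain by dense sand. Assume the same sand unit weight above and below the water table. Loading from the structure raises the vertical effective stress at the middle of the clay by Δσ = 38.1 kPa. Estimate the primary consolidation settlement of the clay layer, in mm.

Mid-depth of clay below the ground surface: z = 2.7 + 2.9/2 = 4.15 m.
Total vertical stress at mid-clay: σ_v = 18.6×2.7 + 16.1×1.45 = 73.565 kPa.
Pore pressure: u = 9.81×(4.15 − 0.33) = 37.474 kPa.
Initial effective stress: σ'_0 = σ_v − u = 73.565 − 37.474 = 36.091 kPa.
Final effective stress: σ'_f = 36.091 + 38.1 = 74.191 kPa.
σ'_f = 74.191 ≤ σ'_p = 119 kPa, so the clay remains overconsolidated and only the recompression index applies:
S_c = C_r·H/(1+e₀)·log₁₀(σ'_f/σ'_0) = 0.04×2.9/1.99×log₁₀(74.191/36.091)
    = 0.058292 × 0.31295 = 0.01824 m

S_c ≈ 18.2 mm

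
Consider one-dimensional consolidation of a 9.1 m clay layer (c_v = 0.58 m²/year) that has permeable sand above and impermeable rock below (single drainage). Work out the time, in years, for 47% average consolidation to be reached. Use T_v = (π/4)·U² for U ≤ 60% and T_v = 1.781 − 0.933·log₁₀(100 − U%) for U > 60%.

t ≈ 24.8 years

Drainage path length: H_d = H = 9.1 m (single drainage).
U ≤ 60%: T_v = (π/4)·U² = (π/4)×0.47² = 0.17349.
t = T_v·H_d²/c_v = 0.17349×9.1²/0.58 = 24.77 years.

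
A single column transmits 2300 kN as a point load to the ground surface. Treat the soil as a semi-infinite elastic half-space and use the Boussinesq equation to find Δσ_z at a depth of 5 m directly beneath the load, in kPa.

Δσ_z ≈ 43.9 kPa

Boussinesq vertical stress below a point load on an elastic half-space:
Δσ_z = 3P/(2πz²) · [1 + (r/z)²]^(−5/2)
r/z = 0/5 = 0; [1+(r/z)²]^(−5/2) = 1.
Δσ_z = 3×2300/(2π×5²) × 1 = 43.927 × 1 = 43.93 kPa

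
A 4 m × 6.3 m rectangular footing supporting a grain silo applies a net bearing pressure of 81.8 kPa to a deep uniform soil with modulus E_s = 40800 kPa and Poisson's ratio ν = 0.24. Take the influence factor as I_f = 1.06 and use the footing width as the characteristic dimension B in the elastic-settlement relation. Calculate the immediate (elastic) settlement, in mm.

S_e ≈ 8.01 mm

Immediate (elastic) settlement: S_e = q·B·(1−ν²)/E_s · I_f.
S_e = 81.8 × 4 × (1 − 0.24²) / 40800 × 1.06
    = 81.8 × 4 × 0.9424 / 40800 × 1.06
    = 0.008011 m = 8.011 mm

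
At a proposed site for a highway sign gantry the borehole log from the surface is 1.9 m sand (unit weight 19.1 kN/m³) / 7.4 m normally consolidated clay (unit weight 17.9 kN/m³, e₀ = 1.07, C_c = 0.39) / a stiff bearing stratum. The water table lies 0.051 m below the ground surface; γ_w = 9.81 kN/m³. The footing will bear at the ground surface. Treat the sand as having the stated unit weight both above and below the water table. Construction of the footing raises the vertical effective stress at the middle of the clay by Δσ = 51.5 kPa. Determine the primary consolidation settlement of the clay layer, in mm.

S_c ≈ 441 mm

Mid-depth of clay below the ground surface: z = 1.9 + 7.4/2 = 5.6 m.
Total vertical stress at mid-clay: σ_v = 19.1×1.9 + 17.9×3.7 = 102.52 kPa.
Pore pressure: u = 9.81×(5.6 − 0.051) = 54.436 kPa.
Initial effective stress: σ'_0 = σ_v − u = 102.52 − 54.436 = 48.084 kPa.
Final effective stress: σ'_f = σ'_0 + Δσ = 48.084 + 51.5 = 99.584 kPa.
Normally consolidated clay, so the full stress increment lies on the virgin compression line:
S_c = C_c·H/(1+e₀)·log₁₀(σ'_f/σ'_0) = 0.39×7.4/(1+1.07)×log₁₀(99.584/48.084)
    = 1.3942 × 0.31619 = 0.4408 m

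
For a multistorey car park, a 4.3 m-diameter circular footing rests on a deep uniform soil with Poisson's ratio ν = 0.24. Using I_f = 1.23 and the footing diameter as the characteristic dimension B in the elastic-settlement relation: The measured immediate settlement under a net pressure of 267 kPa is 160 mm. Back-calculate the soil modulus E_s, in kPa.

E_s ≈ 8320 kPa

S_e = q·B·(1−ν²)/E_s · I_f  ⇒  E_s = q·B·(1−ν²)·I_f / S_e.
E_s = 267 × 4.3 × 0.9424 × 1.23 / 0.16 = 8318 kPa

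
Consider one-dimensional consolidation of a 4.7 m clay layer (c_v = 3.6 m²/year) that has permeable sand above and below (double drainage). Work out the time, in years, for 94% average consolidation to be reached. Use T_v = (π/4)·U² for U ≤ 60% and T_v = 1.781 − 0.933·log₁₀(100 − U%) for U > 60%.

t ≈ 1.62 years

Drainage path length: H_d = H/2 = 2.35 m (double drainage).
U > 60%: T_v = 1.781 − 0.933·log₁₀(100 − 94) = 1.055.
t = T_v·H_d²/c_v = 1.055×2.35²/3.6 = 1.618 years.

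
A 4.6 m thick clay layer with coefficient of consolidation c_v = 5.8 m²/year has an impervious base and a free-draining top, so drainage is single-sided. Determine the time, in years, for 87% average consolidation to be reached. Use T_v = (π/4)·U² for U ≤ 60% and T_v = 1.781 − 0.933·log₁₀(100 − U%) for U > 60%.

Drainage path length: H_d = H = 4.6 m (single drainage).
U > 60%: T_v = 1.781 − 0.933·log₁₀(100 − 87) = 0.74169.
t = T_v·H_d²/c_v = 0.74169×4.6²/5.8 = 2.706 years.

t ≈ 2.71 years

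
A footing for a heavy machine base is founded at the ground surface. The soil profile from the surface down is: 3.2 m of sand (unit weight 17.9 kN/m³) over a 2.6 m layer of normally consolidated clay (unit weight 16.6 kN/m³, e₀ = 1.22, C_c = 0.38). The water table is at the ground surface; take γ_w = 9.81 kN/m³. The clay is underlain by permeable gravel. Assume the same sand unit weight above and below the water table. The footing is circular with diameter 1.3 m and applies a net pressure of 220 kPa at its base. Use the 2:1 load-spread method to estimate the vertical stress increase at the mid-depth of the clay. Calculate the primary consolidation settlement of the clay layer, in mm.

Mid-depth of clay below the ground surface: z = 3.2 + 2.6/2 = 4.5 m.
Total vertical stress at mid-clay: σ_v = 17.9×3.2 + 16.6×1.3 = 78.86 kPa.
Pore pressure: u = 9.81×(4.5 − 0) = 44.145 kPa.
Initial effective stress: σ'_0 = σ_v − u = 78.86 − 44.145 = 34.715 kPa.
Stress increase at mid-clay by the 2:1 spreading method:
Δσ ≈ qD²/(D+z)² = 220×1.3²/(1.3+4.5)² = 11.052 kPa
Final effective stress: σ'_f = σ'_0 + Δσ = 34.715 + 11.052 = 45.767 kPa.
Normally consolidated clay, so the full stress increment lies on the virgin compression line:
S_c = C_c·H/(1+e₀)·log₁₀(σ'_f/σ'_0) = 0.38×2.6/(1+1.22)×log₁₀(45.767/34.715)
    = 0.44505 × 0.12004 = 0.05342 m

S_c ≈ 53.4 mm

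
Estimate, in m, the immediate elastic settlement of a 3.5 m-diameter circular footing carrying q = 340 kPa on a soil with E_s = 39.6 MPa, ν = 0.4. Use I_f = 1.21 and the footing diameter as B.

Immediate (elastic) settlement: S_e = q·B·(1−ν²)/E_s · I_f.
E_s = 39.6 MPa = 39600 kPa.
S_e = 340 × 3.5 × (1 − 0.4²) / 39600 × 1.21
    = 340 × 3.5 × 0.84 / 39600 × 1.21
    = 0.03054 m

S_e ≈ 0.0305 m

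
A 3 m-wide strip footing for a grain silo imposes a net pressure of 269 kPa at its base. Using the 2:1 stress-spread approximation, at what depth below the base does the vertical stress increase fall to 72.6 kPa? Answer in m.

z ≈ 8.12 m

2:1 spreading — at depth z the loaded area has grown by z in each plan dimension:
qB/(B+z) = Δσ_z ⇒ z = qB/Δσ_z − B = 269×3/72.6 − 3 = 8.116 m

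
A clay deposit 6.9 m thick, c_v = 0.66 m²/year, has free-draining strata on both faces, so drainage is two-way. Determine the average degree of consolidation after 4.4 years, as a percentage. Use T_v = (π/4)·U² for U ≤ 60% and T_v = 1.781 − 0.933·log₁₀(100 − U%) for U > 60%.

Drainage path length: H_d = H/2 = 3.45 m (double drainage).
T_v = c_v·t/H_d² = 0.66×4.4/3.45² = 0.24398.
T_v = 0.24398 corresponds to the U ≤ 60% branch:
U = √(4T_v/π) = 0.5574

U ≈ 55.7 %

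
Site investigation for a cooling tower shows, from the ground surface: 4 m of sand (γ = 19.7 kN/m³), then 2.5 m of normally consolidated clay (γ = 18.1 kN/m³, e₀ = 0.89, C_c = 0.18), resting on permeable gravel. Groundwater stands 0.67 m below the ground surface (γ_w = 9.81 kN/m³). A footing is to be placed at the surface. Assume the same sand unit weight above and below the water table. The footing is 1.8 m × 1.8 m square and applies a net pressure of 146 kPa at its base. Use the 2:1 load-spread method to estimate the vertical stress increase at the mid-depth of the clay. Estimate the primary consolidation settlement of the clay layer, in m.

Mid-depth of clay below the ground surface: z = 4 + 2.5/2 = 5.25 m.
Total vertical stress at mid-clay: σ_v = 19.7×4 + 18.1×1.25 = 101.42 kPa.
Pore pressure: u = 9.81×(5.25 − 0.67) = 44.93 kPa.
Initial effective stress: σ'_0 = σ_v − u = 101.42 − 44.93 = 56.49 kPa.
Stress increase at mid-clay by the 2:1 spreading method:
Δσ = qBL/((B+z)(L+z)) = 146×1.8×1.8/((1.8+5.25)(1.8+5.25)) = 9.5174 kPa
Final effective stress: σ'_f = σ'_0 + Δσ = 56.49 + 9.5174 = 66.007 kPa.
Normally consolidated clay, so the full stress increment lies on the virgin compression line:
S_c = C_c·H/(1+e₀)·log₁₀(σ'_f/σ'_0) = 0.18×2.5/(1+0.89)×log₁₀(66.007/56.49)
    = 0.2381 × 0.067618 = 0.0161 m

S_c ≈ 0.0161 m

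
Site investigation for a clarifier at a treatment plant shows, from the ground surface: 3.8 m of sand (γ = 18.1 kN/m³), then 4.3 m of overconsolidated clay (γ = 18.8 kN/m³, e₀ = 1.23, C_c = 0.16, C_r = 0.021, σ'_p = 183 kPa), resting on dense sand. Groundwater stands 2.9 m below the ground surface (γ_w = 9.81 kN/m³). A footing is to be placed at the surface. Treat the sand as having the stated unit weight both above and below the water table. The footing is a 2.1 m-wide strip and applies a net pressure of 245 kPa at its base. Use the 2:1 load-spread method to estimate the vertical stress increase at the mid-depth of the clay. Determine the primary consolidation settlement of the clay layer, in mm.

Mid-depth of clay below the ground surface: z = 3.8 + 4.3/2 = 5.95 m.
Total vertical stress at mid-clay: σ_v = 18.1×3.8 + 18.8×2.15 = 109.2 kPa.
Pore pressure: u = 9.81×(5.95 − 2.9) = 29.921 kPa.
Initial effective stress: σ'_0 = σ_v − u = 109.2 − 29.921 = 79.279 kPa.
Stress increase at mid-clay by the 2:1 spreading method:
Δσ = qB/(B+z) = 245×2.1/(2.1+5.95) = 63.913 kPa
Final effective stress: σ'_f = 79.279 + 63.913 = 143.19 kPa.
σ'_f = 143.19 ≤ σ'_p = 183 kPa, so the clay remains overconsolidated and only the recompression index applies:
S_c = C_r·H/(1+e₀)·log₁₀(σ'_f/σ'_0) = 0.021×4.3/2.23×log₁₀(143.19/79.279)
    = 0.040494 × 0.25675 = 0.0104 m

S_c ≈ 10.4 mm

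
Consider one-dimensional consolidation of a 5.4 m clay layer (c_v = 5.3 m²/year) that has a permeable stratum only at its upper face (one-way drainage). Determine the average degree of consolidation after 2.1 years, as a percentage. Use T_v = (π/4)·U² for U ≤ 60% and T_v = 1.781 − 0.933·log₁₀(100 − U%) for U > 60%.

Drainage path length: H_d = H = 5.4 m (single drainage).
T_v = c_v·t/H_d² = 5.3×2.1/5.4² = 0.38169.
T_v = 0.38169 corresponds to the U > 60% branch:
U = 1 − 10^((1.781 − T_v)/0.933)/100 = 0.6839

U ≈ 68.4 %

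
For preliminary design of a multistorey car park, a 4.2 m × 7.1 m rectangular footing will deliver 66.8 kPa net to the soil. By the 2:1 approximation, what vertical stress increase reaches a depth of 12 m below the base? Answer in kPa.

Δσ_z ≈ 6.44 kPa

By the 2:1 method the load spreads at 1 horizontal : 2 vertical, so at depth z the loaded area has grown by z in each plan dimension:
Δσ = qBL/((B+z)(L+z)) = 66.8×4.2×7.1/((4.2+12)(7.1+12)) = 6.4378 kPa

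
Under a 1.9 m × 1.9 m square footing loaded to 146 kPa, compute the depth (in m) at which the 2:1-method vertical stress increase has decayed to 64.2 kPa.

2:1 spreading — at depth z the loaded area has grown by z in each plan dimension:
qB²/(B+z)² = Δσ_z ⇒ z = B(√(q/Δσ_z) − 1) = 1.9×(√(146/64.2) − 1) = 0.9652 m

z ≈ 0.965 m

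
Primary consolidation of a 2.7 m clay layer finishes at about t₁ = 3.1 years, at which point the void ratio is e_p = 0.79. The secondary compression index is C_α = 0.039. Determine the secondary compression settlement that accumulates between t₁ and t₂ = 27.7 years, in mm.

Secondary compression: S_s = C_α·H/(1+e_p)·log₁₀(t₂/t₁)
S_s = 0.039×2.7/(1+0.79)×log₁₀(27.7/3.1)
    = 0.05883 × 0.9511 = 0.05595 m

S_s ≈ 56 mm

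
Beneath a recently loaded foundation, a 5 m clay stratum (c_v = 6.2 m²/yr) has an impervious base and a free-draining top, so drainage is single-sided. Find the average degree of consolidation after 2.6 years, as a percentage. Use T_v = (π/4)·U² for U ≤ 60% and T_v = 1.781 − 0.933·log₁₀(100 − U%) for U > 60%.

Drainage path length: H_d = H = 5 m (single drainage).
T_v = c_v·t/H_d² = 6.2×2.6/5² = 0.6448.
T_v = 0.6448 corresponds to the U > 60% branch:
U = 1 − 10^((1.781 − T_v)/0.933)/100 = 0.8349

U ≈ 83.5 %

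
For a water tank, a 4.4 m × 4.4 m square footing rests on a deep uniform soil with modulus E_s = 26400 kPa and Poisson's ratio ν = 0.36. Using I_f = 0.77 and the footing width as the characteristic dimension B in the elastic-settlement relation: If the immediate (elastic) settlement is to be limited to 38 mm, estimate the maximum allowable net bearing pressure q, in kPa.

S_e = q·B·(1−ν²)/E_s · I_f  ⇒  q = S_e·E_s / (B·(1−ν²)·I_f).
q = 0.038 × 26400 / (4.4 × 0.8704 × 0.77) = 340.2 kPa

q ≈ 340 kPa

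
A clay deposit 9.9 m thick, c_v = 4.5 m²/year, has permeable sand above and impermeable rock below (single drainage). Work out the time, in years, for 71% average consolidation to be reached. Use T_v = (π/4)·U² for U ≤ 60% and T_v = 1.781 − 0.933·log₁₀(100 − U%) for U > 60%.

Drainage path length: H_d = H = 9.9 m (single drainage).
U > 60%: T_v = 1.781 − 0.933·log₁₀(100 − 71) = 0.41658.
t = T_v·H_d²/c_v = 0.41658×9.9²/4.5 = 9.073 years.

t ≈ 9.07 years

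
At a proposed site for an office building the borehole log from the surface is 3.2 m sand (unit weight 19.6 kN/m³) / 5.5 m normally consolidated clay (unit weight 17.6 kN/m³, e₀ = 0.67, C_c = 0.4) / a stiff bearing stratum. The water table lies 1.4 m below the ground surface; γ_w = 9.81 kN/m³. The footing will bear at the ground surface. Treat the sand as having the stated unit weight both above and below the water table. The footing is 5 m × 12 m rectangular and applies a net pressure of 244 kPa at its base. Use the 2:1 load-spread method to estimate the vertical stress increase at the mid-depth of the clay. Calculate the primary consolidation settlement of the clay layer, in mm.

S_c ≈ 430 mm

Mid-depth of clay below the ground surface: z = 3.2 + 5.5/2 = 5.95 m.
Total vertical stress at mid-clay: σ_v = 19.6×3.2 + 17.6×2.75 = 111.12 kPa.
Pore pressure: u = 9.81×(5.95 − 1.4) = 44.636 kPa.
Initial effective stress: σ'_0 = σ_v − u = 111.12 − 44.636 = 66.484 kPa.
Stress increase at mid-clay by the 2:1 spreading method:
Δσ = qBL/((B+z)(L+z)) = 244×5×12/((5+5.95)(12+5.95)) = 74.484 kPa
Final effective stress: σ'_f = σ'_0 + Δσ = 66.484 + 74.484 = 140.97 kPa.
Normally consolidated clay, so the full stress increment lies on the virgin compression line:
S_c = C_c·H/(1+e₀)·log₁₀(σ'_f/σ'_0) = 0.4×5.5/(1+0.67)×log₁₀(140.97/66.484)
    = 1.3174 × 0.32641 = 0.43 m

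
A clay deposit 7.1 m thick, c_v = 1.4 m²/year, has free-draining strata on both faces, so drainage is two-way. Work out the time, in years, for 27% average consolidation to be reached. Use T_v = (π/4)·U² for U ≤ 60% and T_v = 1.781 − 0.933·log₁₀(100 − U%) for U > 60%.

t ≈ 0.515 years

Drainage path length: H_d = H/2 = 3.55 m (double drainage).
U ≤ 60%: T_v = (π/4)·U² = (π/4)×0.27² = 0.057256.
t = T_v·H_d²/c_v = 0.057256×3.55²/1.4 = 0.5154 years.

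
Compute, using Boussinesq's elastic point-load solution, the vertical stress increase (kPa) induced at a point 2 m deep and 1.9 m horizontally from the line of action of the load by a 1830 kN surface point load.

Boussinesq vertical stress below a point load on an elastic half-space:
Δσ_z = 3P/(2πz²) · [1 + (r/z)²]^(−5/2)
r/z = 1.9/2 = 0.95; [1+(r/z)²]^(−5/2) = 0.2003.
Δσ_z = 3×1830/(2π×2²) × 0.2003 = 218.44 × 0.2003 = 43.75 kPa

Δσ_z ≈ 43.8 kPa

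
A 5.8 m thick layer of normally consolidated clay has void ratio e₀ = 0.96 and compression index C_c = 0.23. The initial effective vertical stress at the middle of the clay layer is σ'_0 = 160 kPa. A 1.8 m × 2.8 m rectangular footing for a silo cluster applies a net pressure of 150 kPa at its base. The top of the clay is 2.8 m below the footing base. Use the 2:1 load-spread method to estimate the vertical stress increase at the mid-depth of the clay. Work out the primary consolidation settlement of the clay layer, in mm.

Mid-depth of clay below the footing base: z = 2.8 + 5.8/2 = 5.7 m.
Stress increase at mid-clay by the 2:1 spreading method:
Δσ = qBL/((B+z)(L+z)) = 150×1.8×2.8/((1.8+5.7)(2.8+5.7)) = 11.859 kPa
Final effective stress: σ'_f = σ'_0 + Δσ = 160 + 11.859 = 171.86 kPa.
Normally consolidated clay, so the full stress increment lies on the virgin compression line:
S_c = C_c·H/(1+e₀)·log₁₀(σ'_f/σ'_0) = 0.23×5.8/(1+0.96)×log₁₀(171.86/160)
    = 0.68061 × 0.031055 = 0.02114 m

S_c ≈ 21.1 mm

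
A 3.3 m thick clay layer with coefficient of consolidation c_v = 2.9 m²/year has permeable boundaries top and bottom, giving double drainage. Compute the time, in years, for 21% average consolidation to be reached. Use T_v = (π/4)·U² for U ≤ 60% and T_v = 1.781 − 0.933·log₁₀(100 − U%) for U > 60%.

t ≈ 0.0325 years

Drainage path length: H_d = H/2 = 1.65 m (double drainage).
U ≤ 60%: T_v = (π/4)·U² = (π/4)×0.21² = 0.034636.
t = T_v·H_d²/c_v = 0.034636×1.65²/2.9 = 0.03252 years.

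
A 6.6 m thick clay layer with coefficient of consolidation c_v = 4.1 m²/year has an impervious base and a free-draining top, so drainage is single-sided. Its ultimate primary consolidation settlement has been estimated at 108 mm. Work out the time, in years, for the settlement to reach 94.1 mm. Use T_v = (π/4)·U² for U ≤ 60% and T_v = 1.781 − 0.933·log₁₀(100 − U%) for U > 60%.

t ≈ 7.92 years

Drainage path length: H_d = H = 6.6 m (single drainage).
U = S(t)/S_ult = 94.1/108 = 0.8713.
U > 60%: T_v = 1.781 − 0.933·log₁₀(100 − 87.13) = 0.74575.
t = T_v·H_d²/c_v = 0.74575×6.6²/4.1 = 7.923 years.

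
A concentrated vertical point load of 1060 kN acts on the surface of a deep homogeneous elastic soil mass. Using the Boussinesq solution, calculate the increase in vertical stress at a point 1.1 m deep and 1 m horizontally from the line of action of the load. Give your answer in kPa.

Boussinesq vertical stress below a point load on an elastic half-space:
Δσ_z = 3P/(2πz²) · [1 + (r/z)²]^(−5/2)
r/z = 1/1.1 = 0.90909; [1+(r/z)²]^(−5/2) = 0.22181.
Δσ_z = 3×1060/(2π×1.1²) × 0.22181 = 418.27 × 0.22181 = 92.78 kPa

Δσ_z ≈ 92.8 kPa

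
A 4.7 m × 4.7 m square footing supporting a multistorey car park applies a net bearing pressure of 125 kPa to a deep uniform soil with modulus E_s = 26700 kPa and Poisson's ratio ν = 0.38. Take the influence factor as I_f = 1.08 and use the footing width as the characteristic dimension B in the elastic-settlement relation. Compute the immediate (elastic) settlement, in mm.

Immediate (elastic) settlement: S_e = q·B·(1−ν²)/E_s · I_f.
S_e = 125 × 4.7 × (1 − 0.38²) / 26700 × 1.08
    = 125 × 4.7 × 0.8556 / 26700 × 1.08
    = 0.02033 m = 20.33 mm

S_e ≈ 20.3 mm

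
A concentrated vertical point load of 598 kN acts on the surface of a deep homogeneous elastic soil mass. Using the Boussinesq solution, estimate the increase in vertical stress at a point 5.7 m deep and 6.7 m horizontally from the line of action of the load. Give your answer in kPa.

Δσ_z ≈ 1 kPa

Boussinesq vertical stress below a point load on an elastic half-space:
Δσ_z = 3P/(2πz²) · [1 + (r/z)²]^(−5/2)
r/z = 6.7/5.7 = 1.1754; [1+(r/z)²]^(−5/2) = 0.11424.
Δσ_z = 3×598/(2π×5.7²) × 0.11424 = 8.7881 × 0.11424 = 1.004 kPa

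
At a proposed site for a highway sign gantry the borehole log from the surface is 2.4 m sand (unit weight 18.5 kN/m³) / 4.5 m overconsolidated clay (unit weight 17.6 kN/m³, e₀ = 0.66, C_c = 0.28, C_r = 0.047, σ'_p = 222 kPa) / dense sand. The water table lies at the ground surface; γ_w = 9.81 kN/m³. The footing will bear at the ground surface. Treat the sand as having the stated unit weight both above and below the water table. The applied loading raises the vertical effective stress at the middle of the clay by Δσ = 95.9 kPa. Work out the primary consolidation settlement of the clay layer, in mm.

Mid-depth of clay below the ground surface: z = 2.4 + 4.5/2 = 4.65 m.
Total vertical stress at mid-clay: σ_v = 18.5×2.4 + 17.6×2.25 = 84 kPa.
Pore pressure: u = 9.81×(4.65 − 0) = 45.617 kPa.
Initial effective stress: σ'_0 = σ_v − u = 84 − 45.617 = 38.383 kPa.
Final effective stress: σ'_f = 38.383 + 95.9 = 134.28 kPa.
σ'_f = 134.28 ≤ σ'_p = 222 kPa, so the clay remains overconsolidated and only the recompression index applies:
S_c = C_r·H/(1+e₀)·log₁₀(σ'_f/σ'_0) = 0.047×4.5/1.66×log₁₀(134.28/38.383)
    = 0.12741 × 0.54387 = 0.06929 m

S_c ≈ 69.3 mm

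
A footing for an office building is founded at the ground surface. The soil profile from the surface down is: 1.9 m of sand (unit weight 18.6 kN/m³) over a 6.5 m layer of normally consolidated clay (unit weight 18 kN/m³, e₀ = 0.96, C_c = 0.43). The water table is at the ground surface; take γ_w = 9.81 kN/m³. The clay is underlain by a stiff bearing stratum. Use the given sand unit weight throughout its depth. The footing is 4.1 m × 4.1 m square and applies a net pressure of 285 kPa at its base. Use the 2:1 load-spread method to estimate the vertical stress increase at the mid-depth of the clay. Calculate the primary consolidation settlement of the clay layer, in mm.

S_c ≈ 514 mm

Mid-depth of clay below the ground surface: z = 1.9 + 6.5/2 = 5.15 m.
Total vertical stress at mid-clay: σ_v = 18.6×1.9 + 18×3.25 = 93.84 kPa.
Pore pressure: u = 9.81×(5.15 − 0) = 50.522 kPa.
Initial effective stress: σ'_0 = σ_v − u = 93.84 − 50.522 = 43.318 kPa.
Stress increase at mid-clay by the 2:1 spreading method:
Δσ = qBL/((B+z)(L+z)) = 285×4.1×4.1/((4.1+5.15)(4.1+5.15)) = 55.992 kPa
Final effective stress: σ'_f = σ'_0 + Δσ = 43.318 + 55.992 = 99.31 kPa.
Normally consolidated clay, so the full stress increment lies on the virgin compression line:
S_c = C_c·H/(1+e₀)·log₁₀(σ'_f/σ'_0) = 0.43×6.5/(1+0.96)×log₁₀(99.31/43.318)
    = 1.426 × 0.36032 = 0.5138 m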